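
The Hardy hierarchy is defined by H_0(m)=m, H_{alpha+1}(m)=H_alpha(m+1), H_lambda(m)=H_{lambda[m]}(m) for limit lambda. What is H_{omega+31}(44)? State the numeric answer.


H_{omega+31}(44):
Unwind the 31 successor steps: H_{omega+31}(44) = H_omega(44+31) = H_omega(75).
H_omega(m) = H_m(m) = m + m = 2m.
Result = 2 * 75 = 150

150


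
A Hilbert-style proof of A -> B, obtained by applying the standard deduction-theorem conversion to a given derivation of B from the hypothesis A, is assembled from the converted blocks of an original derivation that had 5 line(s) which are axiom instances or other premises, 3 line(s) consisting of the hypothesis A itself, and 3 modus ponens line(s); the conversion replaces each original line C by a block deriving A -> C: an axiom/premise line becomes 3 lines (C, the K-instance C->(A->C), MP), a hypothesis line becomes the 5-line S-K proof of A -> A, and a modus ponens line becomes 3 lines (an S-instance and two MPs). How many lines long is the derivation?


Deduction-theorem conversion, block by block:
- 5 axiom/premise lines -> 3 lines each = 15
- 3 hypothesis lines -> 5 lines each (identity proof A->A) = 15
- 3 MP lines -> 3 lines each (S-instance, MP, MP) = 9
Total = 15 + 15 + 9 = 39 lines.

39


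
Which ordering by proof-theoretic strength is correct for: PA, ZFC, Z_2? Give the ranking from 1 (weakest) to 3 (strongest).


Ordering by consistency strength:
1. PA
2. Z_2
3. ZFC


PA=1, ZFC=3, Z_2=2


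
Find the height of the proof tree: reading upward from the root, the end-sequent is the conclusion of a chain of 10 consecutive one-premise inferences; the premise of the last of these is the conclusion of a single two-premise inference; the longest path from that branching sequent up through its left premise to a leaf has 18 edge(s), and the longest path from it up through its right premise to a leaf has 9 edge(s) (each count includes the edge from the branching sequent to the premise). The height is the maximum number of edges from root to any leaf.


Longest path through the left premise: 18 edges (measured from the branching sequent)
Longest path through the right premise: 9 edges
Height of the subtree rooted at the branching sequent: max(18, 9) = 18
The branching sequent sits 10 edges above the root (the chain of one-premise inferences), so height = 18 + 10 = 28

28


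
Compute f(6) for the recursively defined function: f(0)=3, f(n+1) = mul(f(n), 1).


f(0) = 3
f(1) = mul(f(0), 1) = mul(3, 1) = 3
f(2) = mul(f(1), 1) = mul(3, 1) = 3
f(3) = mul(f(2), 1) = mul(3, 1) = 3
f(4) = mul(f(3), 1) = mul(3, 1) = 3
f(5) = mul(f(4), 1) = mul(3, 1) = 3
f(6) = mul(f(5), 1) = mul(3, 1) = 3


3


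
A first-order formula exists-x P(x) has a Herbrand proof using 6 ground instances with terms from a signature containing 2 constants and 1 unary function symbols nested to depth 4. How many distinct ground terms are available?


Herbrand terms by depth:
Depth 0: 2 constants
Depth 1: 2 new terms (running total: 4)
Depth 2: 2 new terms (running total: 6)
Depth 3: 2 new terms (running total: 8)
Depth 4: 2 new terms (running total: 10)
Total distinct ground terms = 10

10


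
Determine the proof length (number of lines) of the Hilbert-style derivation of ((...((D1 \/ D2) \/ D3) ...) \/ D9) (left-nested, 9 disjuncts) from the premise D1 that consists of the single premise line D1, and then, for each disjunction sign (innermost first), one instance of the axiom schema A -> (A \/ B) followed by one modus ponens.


Building the left-nested 9-ary disjunction from D1:
- 1 premise line (D1)
- 9 disjuncts means 8 disjunction signs; each needs 1 axiom instance + 1 MP = 2 lines: 2 * 8 = 16
Total = 1 + 16 = 17 lines.

17


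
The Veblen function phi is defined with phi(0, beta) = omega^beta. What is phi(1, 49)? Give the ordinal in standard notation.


phi(1, 49):
phi(1, beta) = epsilon_beta (the beta-th epsilon number).
phi(1, 49) = epsilon_49

epsilon_49


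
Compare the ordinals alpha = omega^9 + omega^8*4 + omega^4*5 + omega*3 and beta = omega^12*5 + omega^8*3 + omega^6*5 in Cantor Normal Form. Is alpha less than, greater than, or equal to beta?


Compare term by term from highest exponent:
alpha = omega^9 + omega^8*4 + omega^4*5 + omega*3
beta = omega^12*5 + omega^8*3 + omega^6*5
Term 1: alpha has omega^9*1, beta has omega^12*5
Term 2: alpha has omega^8*4, beta has omega^8*3
Term 3: alpha has omega^4*5, beta has omega^6*5
Term 4: alpha has omega^1*3, beta has omega^0*0
Result: alpha < beta

alpha < beta


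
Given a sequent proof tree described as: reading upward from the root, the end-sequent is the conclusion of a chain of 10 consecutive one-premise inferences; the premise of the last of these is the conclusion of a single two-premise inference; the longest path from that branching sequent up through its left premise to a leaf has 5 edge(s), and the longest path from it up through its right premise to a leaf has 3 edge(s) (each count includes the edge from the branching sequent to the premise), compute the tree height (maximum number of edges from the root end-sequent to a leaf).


Longest path through the left premise: 5 edges (measured from the branching sequent)
Longest path through the right premise: 3 edges
Height of the subtree rooted at the branching sequent: max(5, 3) = 5
The branching sequent sits 10 edges above the root (the chain of one-premise inferences), so height = 5 + 10 = 15

15


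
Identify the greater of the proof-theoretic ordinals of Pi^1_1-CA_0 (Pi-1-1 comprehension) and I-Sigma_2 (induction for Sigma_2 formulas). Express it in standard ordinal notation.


Proof-theoretic ordinal of Pi^1_1-CA_0 (Pi-1-1 comprehension): psi_0(Omega_omega)
Proof-theoretic ordinal of I-Sigma_2 (induction for Sigma_2 formulas): omega^(omega^omega)
Comparing: omega^(omega^omega) < psi_0(Omega_omega).
The larger ordinal is psi_0(Omega_omega) (from Pi^1_1-CA_0 (Pi-1-1 comprehension)).

psi_0(Omega_omega)


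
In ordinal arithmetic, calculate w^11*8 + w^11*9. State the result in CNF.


Ordinal addition w^11*8 + w^11*9:
Both terms have the same exponent 11.
w^e*c + w^e*d = w^e*(c+d).
Result = w^11*(8+9) = w^11*17

w^11*17


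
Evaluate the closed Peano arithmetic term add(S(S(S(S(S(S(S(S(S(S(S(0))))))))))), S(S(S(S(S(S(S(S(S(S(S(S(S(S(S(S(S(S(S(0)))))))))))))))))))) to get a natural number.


add(S^11(0), S^19(0)):
S^11(0) = 11
S^19(0) = 19
11 + 19 = 30

30


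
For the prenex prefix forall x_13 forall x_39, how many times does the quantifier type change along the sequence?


Walk the prefix and count type changes:
  position 1: forall -> forall
Total alternations = 0

0


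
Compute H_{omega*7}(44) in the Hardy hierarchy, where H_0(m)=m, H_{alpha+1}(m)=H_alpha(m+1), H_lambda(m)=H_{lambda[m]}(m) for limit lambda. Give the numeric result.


H_{omega*7}(44):
For the Hardy hierarchy, H_{omega*k}(n) = 2^k * n.
2^7 = 128.
128 * 44 = 5632

5632


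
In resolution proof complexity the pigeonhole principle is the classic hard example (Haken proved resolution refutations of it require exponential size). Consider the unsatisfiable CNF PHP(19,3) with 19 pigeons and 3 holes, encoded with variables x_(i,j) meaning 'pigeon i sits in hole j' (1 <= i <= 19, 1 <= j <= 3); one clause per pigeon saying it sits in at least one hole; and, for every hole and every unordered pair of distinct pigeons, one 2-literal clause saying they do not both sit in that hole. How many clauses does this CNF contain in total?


PHP(19,3): 19 pigeons, 3 holes, 19*3 = 57 variables.
- pigeon clauses: one per pigeon -> 19 clauses
- hole clauses: 3 holes * C(19,2) = 3 * 171 -> 513 clauses
Total clauses = 19 + 513 = 532

532


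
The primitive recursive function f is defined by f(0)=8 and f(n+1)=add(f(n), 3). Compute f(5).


f(0) = 8
f(1) = add(f(0), 3) = add(8, 3) = 11
f(2) = add(f(1), 3) = add(11, 3) = 14
f(3) = add(f(2), 3) = add(14, 3) = 17
f(4) = add(f(3), 3) = add(17, 3) = 20
f(5) = add(f(4), 3) = add(20, 3) = 23


23


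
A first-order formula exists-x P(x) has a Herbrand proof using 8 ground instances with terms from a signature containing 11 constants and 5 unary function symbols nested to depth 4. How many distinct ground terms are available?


Herbrand terms by depth:
Depth 0: 11 constants
Depth 1: 55 new terms (running total: 66)
Depth 2: 275 new terms (running total: 341)
Depth 3: 1375 new terms (running total: 1716)
Depth 4: 6875 new terms (running total: 8591)
Total distinct ground terms = 8591

8591


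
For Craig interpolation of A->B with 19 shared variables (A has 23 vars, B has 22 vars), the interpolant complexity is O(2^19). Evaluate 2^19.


Shared atoms = 19
Craig interpolant size bound = 2^19
= 524288

524288


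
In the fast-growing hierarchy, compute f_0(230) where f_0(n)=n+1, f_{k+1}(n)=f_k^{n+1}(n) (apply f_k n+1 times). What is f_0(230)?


f_0(230) = 230 + 1 = 231

231


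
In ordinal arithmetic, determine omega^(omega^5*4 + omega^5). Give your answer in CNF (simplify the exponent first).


omega^(omega^5*4 + omega^5):
Both terms of the exponent have the same exponent 5, so they merge: omega^5*4 + omega^5 = omega^5*(4+1) = omega^5*5.
omega raised to a CNF ordinal is a single CNF term: Result = omega^(omega^5*5)

omega^(omega^5*5)


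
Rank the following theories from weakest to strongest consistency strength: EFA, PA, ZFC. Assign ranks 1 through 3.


Ordering by consistency strength:
1. EFA
2. PA
3. ZFC


EFA=1, PA=2, ZFC=3


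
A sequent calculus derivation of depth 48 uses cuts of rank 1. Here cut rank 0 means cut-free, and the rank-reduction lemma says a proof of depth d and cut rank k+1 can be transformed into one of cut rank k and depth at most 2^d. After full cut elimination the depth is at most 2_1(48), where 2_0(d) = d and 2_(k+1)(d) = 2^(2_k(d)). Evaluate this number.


Each rank reduction sends depth d to at most 2^d; cut rank r needs r reductions.
2_0(48) = 48
2_1(48) = 2^48 = 281474976710656
Cut-free depth bound = 281474976710656

281474976710656


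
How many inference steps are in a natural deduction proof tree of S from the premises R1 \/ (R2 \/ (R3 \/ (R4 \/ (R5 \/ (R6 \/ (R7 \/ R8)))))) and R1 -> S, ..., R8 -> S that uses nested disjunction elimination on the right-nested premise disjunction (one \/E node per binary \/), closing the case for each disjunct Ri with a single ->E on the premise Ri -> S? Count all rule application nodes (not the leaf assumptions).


The premise R1 \/ (R2 \/ (R3 \/ (R4 \/ (R5 \/ (R6 \/ (R7 \/ R8)))))) contains 8 disjuncts, hence 7 binary \/ connectives.
- Each binary \/ is eliminated once: 7 \/E nodes.
- Each of the 8 cases Ri derives S by one ->E with Ri -> S: 8 ->E nodes.
Total = 7 + 8 = 15

15


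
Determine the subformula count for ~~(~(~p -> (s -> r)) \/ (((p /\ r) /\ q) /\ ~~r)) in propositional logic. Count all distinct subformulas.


Formula: ~~(~(~p -> (s -> r)) \/ (((p /\ r) /\ q) /\ ~~r))
Subformulas found:
  1. r
  2. q
  3. s
  4. p
  5. ~p
  6. ~r
  7. ~~r
  8. (s -> r)
  9. (p /\ r)
  10. ((p /\ r) /\ q)
  11. (~p -> (s -> r))
  12. ~(~p -> (s -> r))
  13. (((p /\ r) /\ q) /\ ~~r)
  14. (~(~p -> (s -> r)) \/ (((p /\ r) /\ q) /\ ~~r))
  15. ~(~(~p -> (s -> r)) \/ (((p /\ r) /\ q) /\ ~~r))
  16. ~~(~(~p -> (s -> r)) \/ (((p /\ r) /\ q) /\ ~~r))
Total distinct subformulas = 16

16


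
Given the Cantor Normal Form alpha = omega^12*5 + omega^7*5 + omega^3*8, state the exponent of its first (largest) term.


CNF: omega^12*5 + omega^7*5 + omega^3*8
The leading term is omega^12*5, which has exponent 12.

12


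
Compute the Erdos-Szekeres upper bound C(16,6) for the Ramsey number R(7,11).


R(7,11) <= C(7+11-2, 7-1) = C(16, 6)
C(16, 6) = 16! / (6! * 10!)
= 8008

8008


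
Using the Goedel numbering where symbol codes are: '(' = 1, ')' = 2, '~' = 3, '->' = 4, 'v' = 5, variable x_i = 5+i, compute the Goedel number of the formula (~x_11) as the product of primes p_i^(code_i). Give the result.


Formula: (~x_11)
Symbol codes: [1, 3, 16, 2]
Primes: [2, 3, 5, 7]
p_1^1 = 2^1 = 2
p_2^3 = 3^3 = 27
p_3^16 = 5^16 = 152587890625
p_4^2 = 7^2 = 49
Product = 403747558593750

403747558593750


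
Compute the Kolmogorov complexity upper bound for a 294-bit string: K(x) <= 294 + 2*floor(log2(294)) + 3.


floor(log2(294)) = 8
2 * 8 = 16
K(x) <= 294 + 16 + 3 = 313

313


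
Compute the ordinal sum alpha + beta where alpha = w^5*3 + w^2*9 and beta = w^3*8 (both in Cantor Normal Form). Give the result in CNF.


Ordinal addition (w^5*3 + w^2*9) + w^3*8:
alpha's leading term has exponent 5 > beta's exponent 3, so it survives.
alpha's tail term has exponent 2 < beta's exponent 3, so it is absorbed by beta.
In ordinal addition, any term followed by a strictly larger-exponent term is absorbed.
Result = w^5*3 + w^3*8

w^5*3 + w^3*8


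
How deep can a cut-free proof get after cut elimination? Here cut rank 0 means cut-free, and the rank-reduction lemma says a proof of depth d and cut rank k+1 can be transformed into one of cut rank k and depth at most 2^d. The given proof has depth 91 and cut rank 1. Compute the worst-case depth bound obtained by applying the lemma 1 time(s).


Each rank reduction sends depth d to at most 2^d; cut rank r needs r reductions.
2_0(91) = 91
2_1(91) = 2^91 = 2475880078570760549798248448
Cut-free depth bound = 2475880078570760549798248448

2475880078570760549798248448


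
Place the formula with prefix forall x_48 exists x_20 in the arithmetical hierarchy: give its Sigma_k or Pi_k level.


Leading quantifier is forall, so the class is Pi.
Number of quantifier blocks = alternations + 1 = 1 + 1 = 2.
Classification: Pi_2

Pi_2


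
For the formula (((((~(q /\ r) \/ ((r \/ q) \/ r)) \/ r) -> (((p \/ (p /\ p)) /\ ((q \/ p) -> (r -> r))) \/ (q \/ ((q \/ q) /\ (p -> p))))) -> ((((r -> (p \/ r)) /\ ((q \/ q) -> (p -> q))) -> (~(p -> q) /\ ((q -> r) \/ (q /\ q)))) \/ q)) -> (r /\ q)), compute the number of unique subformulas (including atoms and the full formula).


Formula: (((((~(q /\ r) \/ ((r \/ q) \/ r)) \/ r) -> (((p \/ (p /\ p)) /\ ((q \/ p) -> (r -> r))) \/ (q \/ ((q \/ q) /\ (p -> p))))) -> ((((r -> (p \/ r)) /\ ((q \/ q) -> (p -> q))) -> (~(p -> q) /\ ((q -> r) \/ (q /\ q)))) \/ q)) -> (r /\ q))
Subformulas found:
  1. r
  2. p
  3. q
  4. (q \/ p)
  5. (q /\ q)
  6. (r -> r)
  7. (p \/ r)
  8. (p -> p)
  9. (p -> q)
  10. (q -> r)
  11. (q /\ r)
  12. (r /\ q)
  13. (r \/ q)
  14. (p /\ p)
  15. (q \/ q)
  16. ~(p -> q)
  17. ~(q /\ r)
  18. ((r \/ q) \/ r)
  19. (r -> (p \/ r))
  20. (p \/ (p /\ p))
  21. ((q -> r) \/ (q /\ q))
  22. ((q \/ p) -> (r -> r))
  23. ((q \/ q) -> (p -> q))
  24. ((q \/ q) /\ (p -> p))
  25. (q \/ ((q \/ q) /\ (p -> p)))
  26. (~(q /\ r) \/ ((r \/ q) \/ r))
  27. (~(p -> q) /\ ((q -> r) \/ (q /\ q)))
  28. ((~(q /\ r) \/ ((r \/ q) \/ r)) \/ r)
  29. ((p \/ (p /\ p)) /\ ((q \/ p) -> (r -> r)))
  30. ((r -> (p \/ r)) /\ ((q \/ q) -> (p -> q)))
  31. (((p \/ (p /\ p)) /\ ((q \/ p) -> (r -> r))) \/ (q \/ ((q \/ q) /\ (p -> p))))
  32. (((r -> (p \/ r)) /\ ((q \/ q) -> (p -> q))) -> (~(p -> q) /\ ((q -> r) \/ (q /\ q))))
  33. ((((r -> (p \/ r)) /\ ((q \/ q) -> (p -> q))) -> (~(p -> q) /\ ((q -> r) \/ (q /\ q)))) \/ q)
  34. (((~(q /\ r) \/ ((r \/ q) \/ r)) \/ r) -> (((p \/ (p /\ p)) /\ ((q \/ p) -> (r -> r))) \/ (q \/ ((q \/ q) /\ (p -> p)))))
  35. ((((~(q /\ r) \/ ((r \/ q) \/ r)) \/ r) -> (((p \/ (p /\ p)) /\ ((q \/ p) -> (r -> r))) \/ (q \/ ((q \/ q) /\ (p -> p))))) -> ((((r -> (p \/ r)) /\ ((q \/ q) -> (p -> q))) -> (~(p -> q) /\ ((q -> r) \/ (q /\ q)))) \/ q))
  36. (((((~(q /\ r) \/ ((r \/ q) \/ r)) \/ r) -> (((p \/ (p /\ p)) /\ ((q \/ p) -> (r -> r))) \/ (q \/ ((q \/ q) /\ (p -> p))))) -> ((((r -> (p \/ r)) /\ ((q \/ q) -> (p -> q))) -> (~(p -> q) /\ ((q -> r) \/ (q /\ q)))) \/ q)) -> (r /\ q))
Total distinct subformulas = 36

36


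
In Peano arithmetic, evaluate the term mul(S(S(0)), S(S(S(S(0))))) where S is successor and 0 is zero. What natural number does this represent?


mul(S^2(0), S^4(0)):
S^2(0) = 2
S^4(0) = 4
2 * 4 = 8

8


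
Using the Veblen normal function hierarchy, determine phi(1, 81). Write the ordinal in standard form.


phi(1, 81):
phi(1, beta) = epsilon_beta (the beta-th epsilon number).
phi(1, 81) = epsilon_81

epsilon_81


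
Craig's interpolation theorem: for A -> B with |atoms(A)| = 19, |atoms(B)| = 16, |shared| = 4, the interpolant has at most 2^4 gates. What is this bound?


Shared atoms = 4
Craig interpolant size bound = 2^4
= 16

16


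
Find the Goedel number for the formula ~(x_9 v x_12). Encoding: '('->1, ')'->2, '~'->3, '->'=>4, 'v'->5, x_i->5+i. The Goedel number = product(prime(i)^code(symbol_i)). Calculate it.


Formula: ~(x_9 v x_12)
Symbol codes: [3, 1, 14, 5, 17, 2]
Primes: [2, 3, 5, 7, 11, 13]
p_1^3 = 2^3 = 8
p_2^1 = 3^1 = 3
p_3^14 = 5^14 = 6103515625
p_4^5 = 7^5 = 16807
p_5^17 = 11^17 = 505447028499293771
p_6^2 = 13^2 = 169
Product = 210302218820787530149554638671875000

210302218820787530149554638671875000


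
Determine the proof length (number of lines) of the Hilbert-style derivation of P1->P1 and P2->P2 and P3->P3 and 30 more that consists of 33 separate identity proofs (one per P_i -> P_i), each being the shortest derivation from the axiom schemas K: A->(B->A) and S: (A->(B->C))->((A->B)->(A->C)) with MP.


The shortest proof of A->A from K and S in the Hilbert calculus has exactly 5 lines:
(1) K instance A->((A->A)->A), (2) S instance, (3) MP on 1,2, (4) K instance A->(A->A), (5) MP on 3,4.
For 33 independent identities: 33 * 5 = 165 lines total.

165


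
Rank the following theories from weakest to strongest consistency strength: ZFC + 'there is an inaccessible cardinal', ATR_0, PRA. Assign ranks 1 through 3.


Ordering by consistency strength:
1. PRA
2. ATR_0
3. ZFC + 'there is an inaccessible cardinal'


ZFC + 'there is an inaccessible cardinal'=3, ATR_0=2, PRA=1


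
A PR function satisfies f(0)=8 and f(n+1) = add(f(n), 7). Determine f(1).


f(0) = 8
f(1) = add(f(0), 7) = add(8, 7) = 15


15


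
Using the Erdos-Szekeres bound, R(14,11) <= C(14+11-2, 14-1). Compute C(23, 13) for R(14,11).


R(14,11) <= C(14+11-2, 14-1) = C(23, 13)
C(23, 13) = 23! / (13! * 10!)
= 1144066

1144066


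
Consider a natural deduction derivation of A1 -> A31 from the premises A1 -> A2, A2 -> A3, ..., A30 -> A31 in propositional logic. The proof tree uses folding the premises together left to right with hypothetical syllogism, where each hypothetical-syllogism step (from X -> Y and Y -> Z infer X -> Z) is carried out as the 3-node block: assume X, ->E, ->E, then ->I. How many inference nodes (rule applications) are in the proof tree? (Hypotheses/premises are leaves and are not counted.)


There are 30 premises in the chain. The first HS step combines premises 1 and 2; each further premise needs one more HS step.
So 30 premises require 30 - 1 = 29 hypothetical-syllogism steps.
Each HS step uses 3 inference nodes (->E, ->E, ->I).
29 * 3 = 87 total inference nodes.

87


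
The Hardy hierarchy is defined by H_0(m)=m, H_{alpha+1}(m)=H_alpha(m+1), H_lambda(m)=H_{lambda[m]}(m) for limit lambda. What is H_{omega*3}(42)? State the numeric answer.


H_{omega*3}(42):
For the Hardy hierarchy, H_{omega*k}(n) = 2^k * n.
2^3 = 8.
8 * 42 = 336

336


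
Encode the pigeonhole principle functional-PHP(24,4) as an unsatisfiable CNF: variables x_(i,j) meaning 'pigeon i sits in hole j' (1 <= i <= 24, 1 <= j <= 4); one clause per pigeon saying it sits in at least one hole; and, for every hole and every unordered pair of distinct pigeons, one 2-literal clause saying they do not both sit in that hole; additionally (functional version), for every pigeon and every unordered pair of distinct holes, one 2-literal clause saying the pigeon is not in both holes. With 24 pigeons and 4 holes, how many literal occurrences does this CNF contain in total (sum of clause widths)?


functional-PHP(24,4): 24 pigeons, 4 holes, 24*4 = 96 variables.
- pigeon clauses: one per pigeon -> 24 clauses of width 4 -> 96 literals
- hole clauses: 4 holes * C(24,2) = 4 * 276 -> 1104 clauses of width 2 -> 2208 literals
- functional clauses: 24 pigeons * C(4,2) = 24 * 6 -> 144 clauses of width 2 -> 288 literals
Total literal occurrences = 96 + 2208 + 288 = 2592

2592


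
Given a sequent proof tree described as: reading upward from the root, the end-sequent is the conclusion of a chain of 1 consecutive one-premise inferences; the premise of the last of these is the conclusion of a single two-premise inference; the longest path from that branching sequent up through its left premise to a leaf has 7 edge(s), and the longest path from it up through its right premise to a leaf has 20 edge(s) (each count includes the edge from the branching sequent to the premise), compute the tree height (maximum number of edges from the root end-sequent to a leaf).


Longest path through the left premise: 7 edges (measured from the branching sequent)
Longest path through the right premise: 20 edges
Height of the subtree rooted at the branching sequent: max(7, 20) = 20
The branching sequent sits 1 edges above the root (the chain of one-premise inferences), so height = 20 + 1 = 21

21


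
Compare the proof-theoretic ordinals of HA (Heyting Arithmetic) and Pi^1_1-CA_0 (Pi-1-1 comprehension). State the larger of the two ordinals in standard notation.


Proof-theoretic ordinal of HA (Heyting Arithmetic): epsilon_0
Proof-theoretic ordinal of Pi^1_1-CA_0 (Pi-1-1 comprehension): psi_0(Omega_omega)
Comparing: epsilon_0 < psi_0(Omega_omega).
The larger ordinal is psi_0(Omega_omega) (from Pi^1_1-CA_0 (Pi-1-1 comprehension)).

psi_0(Omega_omega)


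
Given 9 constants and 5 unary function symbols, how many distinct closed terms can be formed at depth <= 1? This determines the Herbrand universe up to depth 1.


Herbrand terms by depth:
Depth 0: 9 constants
Depth 1: 45 new terms (running total: 54)
Total distinct ground terms = 54

54


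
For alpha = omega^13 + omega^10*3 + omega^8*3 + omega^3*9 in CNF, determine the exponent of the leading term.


CNF: omega^13 + omega^10*3 + omega^8*3 + omega^3*9
The leading term is omega^13, which has exponent 13.

13


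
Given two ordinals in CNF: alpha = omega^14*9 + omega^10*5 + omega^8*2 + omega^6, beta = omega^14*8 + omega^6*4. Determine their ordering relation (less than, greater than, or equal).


Compare term by term from highest exponent:
alpha = omega^14*9 + omega^10*5 + omega^8*2 + omega^6
beta = omega^14*8 + omega^6*4
Term 1: alpha has omega^14*9, beta has omega^14*8
Term 2: alpha has omega^10*5, beta has omega^6*4
Term 3: alpha has omega^8*2, beta has omega^0*0
Term 4: alpha has omega^6*1, beta has omega^0*0
Result: alpha > beta

alpha > beta


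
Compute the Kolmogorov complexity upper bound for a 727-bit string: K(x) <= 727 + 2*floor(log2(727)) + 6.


floor(log2(727)) = 9
2 * 9 = 18
K(x) <= 727 + 18 + 6 = 751

751


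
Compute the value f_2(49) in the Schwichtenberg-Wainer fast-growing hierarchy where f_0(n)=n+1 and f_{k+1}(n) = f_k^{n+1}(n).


f_2(49) = f_1^50(49)
f_1(m) = 2m + 1.
Iterating: f_1^k(n) = 2^k*(n+1) - 1.
f_2(49) = 2^50*(49+1) - 1 = 1125899906842624*50 - 1 = 56294995342131199

56294995342131199


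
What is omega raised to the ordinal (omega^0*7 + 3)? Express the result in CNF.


omega^(omega^0*7 + 3):
omega^0 = 1, so the exponent is 7 + 3 = 10 (finite ordinal addition).
Result = omega^10, already a single CNF term.

omega^10


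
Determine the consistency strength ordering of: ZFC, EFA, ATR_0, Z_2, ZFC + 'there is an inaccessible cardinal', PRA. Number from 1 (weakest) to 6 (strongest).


Ordering by consistency strength:
1. EFA
2. PRA
3. ATR_0
4. Z_2
5. ZFC
6. ZFC + 'there is an inaccessible cardinal'


ZFC=5, EFA=1, ATR_0=3, Z_2=4, ZFC + 'there is an inaccessible cardinal'=6, PRA=2


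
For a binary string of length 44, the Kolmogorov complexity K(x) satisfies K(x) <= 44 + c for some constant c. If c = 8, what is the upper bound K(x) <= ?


K(x) <= |x| + c = 44 + 8 = 52

52


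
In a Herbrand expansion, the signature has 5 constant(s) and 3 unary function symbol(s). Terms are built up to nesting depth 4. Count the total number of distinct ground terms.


Herbrand terms by depth:
Depth 0: 5 constants
Depth 1: 15 new terms (running total: 20)
Depth 2: 45 new terms (running total: 65)
Depth 3: 135 new terms (running total: 200)
Depth 4: 405 new terms (running total: 605)
Total distinct ground terms = 605

605


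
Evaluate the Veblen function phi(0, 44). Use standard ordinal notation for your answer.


phi(0, 44):
phi(0, beta) = omega^beta by definition.
phi(0, 44) = omega^44

omega^44


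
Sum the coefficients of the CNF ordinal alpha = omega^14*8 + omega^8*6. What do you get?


CNF: omega^14*8 + omega^8*6
Coefficients: 8 + 6 = 14

14


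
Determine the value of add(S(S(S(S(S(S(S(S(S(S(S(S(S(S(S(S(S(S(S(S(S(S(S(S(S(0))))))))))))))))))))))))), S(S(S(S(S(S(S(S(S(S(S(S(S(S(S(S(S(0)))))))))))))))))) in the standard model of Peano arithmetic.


add(S^25(0), S^17(0)):
S^25(0) = 25
S^17(0) = 17
25 + 17 = 42

42


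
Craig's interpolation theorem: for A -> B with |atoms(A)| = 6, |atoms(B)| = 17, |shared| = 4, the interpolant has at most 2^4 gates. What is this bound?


Shared atoms = 4
Craig interpolant size bound = 2^4
= 16

16


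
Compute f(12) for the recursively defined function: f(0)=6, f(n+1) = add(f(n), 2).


f(0) = 6
f(1) = add(f(0), 2) = add(6, 2) = 8
f(2) = add(f(1), 2) = add(8, 2) = 10
f(3) = add(f(2), 2) = add(10, 2) = 12
f(4) = add(f(3), 2) = add(12, 2) = 14
f(5) = add(f(4), 2) = add(14, 2) = 16
f(6) = add(f(5), 2) = add(16, 2) = 18
f(7) = add(f(6), 2) = add(18, 2) = 20
f(8) = add(f(7), 2) = add(20, 2) = 22
f(9) = add(f(8), 2) = add(22, 2) = 24
f(10) = add(f(9), 2) = add(24, 2) = 26
f(11) = add(f(10), 2) = add(26, 2) = 28
f(12) = add(f(11), 2) = add(28, 2) = 30


30


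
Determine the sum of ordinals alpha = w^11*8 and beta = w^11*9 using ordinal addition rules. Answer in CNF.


Ordinal addition w^11*8 + w^11*9:
Both terms have the same exponent 11.
w^e*c + w^e*d = w^e*(c+d).
Result = w^11*(8+9) = w^11*17

w^11*17


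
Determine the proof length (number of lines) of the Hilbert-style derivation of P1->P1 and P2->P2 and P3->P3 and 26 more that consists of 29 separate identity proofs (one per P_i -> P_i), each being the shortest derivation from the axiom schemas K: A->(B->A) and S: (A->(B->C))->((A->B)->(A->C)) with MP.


The shortest proof of A->A from K and S in the Hilbert calculus has exactly 5 lines:
(1) K instance A->((A->A)->A), (2) S instance, (3) MP on 1,2, (4) K instance A->(A->A), (5) MP on 3,4.
For 29 independent identities: 29 * 5 = 145 lines total.

145


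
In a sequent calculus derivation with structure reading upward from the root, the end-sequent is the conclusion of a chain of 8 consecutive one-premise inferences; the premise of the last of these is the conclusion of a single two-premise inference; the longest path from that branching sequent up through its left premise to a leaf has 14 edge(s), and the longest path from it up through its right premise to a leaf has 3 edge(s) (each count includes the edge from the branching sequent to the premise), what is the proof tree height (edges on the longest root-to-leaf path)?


Longest path through the left premise: 14 edges (measured from the branching sequent)
Longest path through the right premise: 3 edges
Height of the subtree rooted at the branching sequent: max(14, 3) = 14
The branching sequent sits 8 edges above the root (the chain of one-premise inferences), so height = 14 + 8 = 22

22


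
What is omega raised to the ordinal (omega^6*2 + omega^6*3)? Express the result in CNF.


omega^(omega^6*2 + omega^6*3):
Both terms of the exponent have the same exponent 6, so they merge: omega^6*2 + omega^6*3 = omega^6*(2+3) = omega^6*5.
omega raised to a CNF ordinal is a single CNF term: Result = omega^(omega^6*5)

omega^(omega^6*5)


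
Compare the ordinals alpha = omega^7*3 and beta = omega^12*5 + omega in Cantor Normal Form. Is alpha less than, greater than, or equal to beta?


Compare term by term from highest exponent:
alpha = omega^7*3
beta = omega^12*5 + omega
Term 1: alpha has omega^7*3, beta has omega^12*5
Term 2: alpha has omega^0*0, beta has omega^1*1
Result: alpha < beta

alpha < beta


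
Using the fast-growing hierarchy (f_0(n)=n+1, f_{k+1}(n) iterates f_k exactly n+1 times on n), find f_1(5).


f_1(5) = f_0^6(5)
f_0 adds 1 each time, applied 6 times.
f_1(5) = 5 + 6 = 11

11


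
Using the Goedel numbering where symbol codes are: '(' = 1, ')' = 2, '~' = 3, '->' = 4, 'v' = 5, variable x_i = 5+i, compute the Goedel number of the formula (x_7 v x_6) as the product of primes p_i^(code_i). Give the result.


Formula: (x_7 v x_6)
Symbol codes: [1, 12, 5, 11, 2]
Primes: [2, 3, 5, 7, 11]
p_1^1 = 2^1 = 2
p_2^12 = 3^12 = 531441
p_3^5 = 5^5 = 3125
p_4^11 = 7^11 = 1977326743
p_5^2 = 11^2 = 121
Product = 794692079355163893750

794692079355163893750


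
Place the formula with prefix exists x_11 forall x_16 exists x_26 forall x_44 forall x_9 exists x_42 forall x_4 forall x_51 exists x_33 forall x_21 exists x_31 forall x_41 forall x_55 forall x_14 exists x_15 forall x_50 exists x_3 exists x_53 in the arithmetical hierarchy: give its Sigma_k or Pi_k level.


Leading quantifier is exists, so the class is Sigma.
Number of quantifier blocks = alternations + 1 = 12 + 1 = 13.
Classification: Sigma_13

Sigma_13


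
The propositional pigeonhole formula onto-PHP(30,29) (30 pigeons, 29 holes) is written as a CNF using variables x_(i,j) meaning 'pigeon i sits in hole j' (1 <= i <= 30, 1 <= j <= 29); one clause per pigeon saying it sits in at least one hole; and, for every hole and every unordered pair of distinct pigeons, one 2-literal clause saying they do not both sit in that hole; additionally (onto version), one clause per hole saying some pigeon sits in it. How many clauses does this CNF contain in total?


onto-PHP(30,29): 30 pigeons, 29 holes, 30*29 = 870 variables.
- pigeon clauses: one per pigeon -> 30 clauses
- hole clauses: 29 holes * C(30,2) = 29 * 435 -> 12615 clauses
- onto clauses: one per hole -> 29 clauses
Total clauses = 30 + 12615 + 29 = 12674

12674


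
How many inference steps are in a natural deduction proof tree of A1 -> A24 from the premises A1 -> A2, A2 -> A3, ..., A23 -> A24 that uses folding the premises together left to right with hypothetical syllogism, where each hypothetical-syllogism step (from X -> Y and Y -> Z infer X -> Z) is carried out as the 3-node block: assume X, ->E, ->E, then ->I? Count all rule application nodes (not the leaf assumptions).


There are 23 premises in the chain. The first HS step combines premises 1 and 2; each further premise needs one more HS step.
So 23 premises require 23 - 1 = 22 hypothetical-syllogism steps.
Each HS step uses 3 inference nodes (->E, ->E, ->I).
22 * 3 = 66 total inference nodes.

66


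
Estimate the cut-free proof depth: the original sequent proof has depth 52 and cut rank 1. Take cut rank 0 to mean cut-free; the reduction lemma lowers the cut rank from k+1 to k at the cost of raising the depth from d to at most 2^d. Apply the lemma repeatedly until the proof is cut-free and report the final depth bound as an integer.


Each rank reduction sends depth d to at most 2^d; cut rank r needs r reductions.
2_0(52) = 52
2_1(52) = 2^52 = 4503599627370496
Cut-free depth bound = 4503599627370496

4503599627370496


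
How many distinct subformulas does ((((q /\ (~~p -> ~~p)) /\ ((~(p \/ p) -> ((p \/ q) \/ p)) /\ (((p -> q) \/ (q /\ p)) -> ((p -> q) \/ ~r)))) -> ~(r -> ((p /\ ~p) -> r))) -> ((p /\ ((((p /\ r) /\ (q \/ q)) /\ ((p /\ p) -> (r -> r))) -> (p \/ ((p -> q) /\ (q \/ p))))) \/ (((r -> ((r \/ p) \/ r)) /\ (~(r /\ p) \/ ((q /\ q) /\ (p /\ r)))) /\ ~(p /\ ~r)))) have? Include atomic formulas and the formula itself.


Formula: ((((q /\ (~~p -> ~~p)) /\ ((~(p \/ p) -> ((p \/ q) \/ p)) /\ (((p -> q) \/ (q /\ p)) -> ((p -> q) \/ ~r)))) -> ~(r -> ((p /\ ~p) -> r))) -> ((p /\ ((((p /\ r) /\ (q \/ q)) /\ ((p /\ p) -> (r -> r))) -> (p \/ ((p -> q) /\ (q \/ p))))) \/ (((r -> ((r \/ p) \/ r)) /\ (~(r /\ p) \/ ((q /\ q) /\ (p /\ r)))) /\ ~(p /\ ~r))))
Subformulas found:
  1. r
  2. p
  3. q
  4. ~p
  5. ~r
  6. ~~p
  7. (q /\ p)
  8. (q \/ p)
  9. (r /\ p)
  10. (q /\ q)
  11. (p /\ r)
  12. (r -> r)
  13. (p -> q)
  14. (p \/ p)
  15. (r \/ p)
  16. (p \/ q)
  17. (p /\ p)
  18. (q \/ q)
  19. (p /\ ~r)
  20. (p /\ ~p)
  21. ~(r /\ p)
  22. ~(p \/ p)
  23. ~(p /\ ~r)
  24. (~~p -> ~~p)
  25. ((p \/ q) \/ p)
  26. ((r \/ p) \/ r)
  27. ((p /\ ~p) -> r)
  28. ((p -> q) \/ ~r)
  29. (q /\ (~~p -> ~~p))
  30. ((p -> q) \/ (q /\ p))
  31. (r -> ((r \/ p) \/ r))
  32. ((p /\ r) /\ (q \/ q))
  33. ((p /\ p) -> (r -> r))
  34. ((p -> q) /\ (q \/ p))
  35. ((q /\ q) /\ (p /\ r))
  36. (r -> ((p /\ ~p) -> r))
  37. ~(r -> ((p /\ ~p) -> r))
  38. (p \/ ((p -> q) /\ (q \/ p)))
  39. (~(p \/ p) -> ((p \/ q) \/ p))
  40. (~(r /\ p) \/ ((q /\ q) /\ (p /\ r)))
  41. (((p -> q) \/ (q /\ p)) -> ((p -> q) \/ ~r))
  42. (((p /\ r) /\ (q \/ q)) /\ ((p /\ p) -> (r -> r)))
  43. ((r -> ((r \/ p) \/ r)) /\ (~(r /\ p) \/ ((q /\ q) /\ (p /\ r))))
  44. ((~(p \/ p) -> ((p \/ q) \/ p)) /\ (((p -> q) \/ (q /\ p)) -> ((p -> q) \/ ~r)))
  45. (((r -> ((r \/ p) \/ r)) /\ (~(r /\ p) \/ ((q /\ q) /\ (p /\ r)))) /\ ~(p /\ ~r))
  46. ((((p /\ r) /\ (q \/ q)) /\ ((p /\ p) -> (r -> r))) -> (p \/ ((p -> q) /\ (q \/ p))))
  47. (p /\ ((((p /\ r) /\ (q \/ q)) /\ ((p /\ p) -> (r -> r))) -> (p \/ ((p -> q) /\ (q \/ p)))))
  48. ((q /\ (~~p -> ~~p)) /\ ((~(p \/ p) -> ((p \/ q) \/ p)) /\ (((p -> q) \/ (q /\ p)) -> ((p -> q) \/ ~r))))
  49. (((q /\ (~~p -> ~~p)) /\ ((~(p \/ p) -> ((p \/ q) \/ p)) /\ (((p -> q) \/ (q /\ p)) -> ((p -> q) \/ ~r)))) -> ~(r -> ((p /\ ~p) -> r)))
  50. ((p /\ ((((p /\ r) /\ (q \/ q)) /\ ((p /\ p) -> (r -> r))) -> (p \/ ((p -> q) /\ (q \/ p))))) \/ (((r -> ((r \/ p) \/ r)) /\ (~(r /\ p) \/ ((q /\ q) /\ (p /\ r)))) /\ ~(p /\ ~r)))
  51. ((((q /\ (~~p -> ~~p)) /\ ((~(p \/ p) -> ((p \/ q) \/ p)) /\ (((p -> q) \/ (q /\ p)) -> ((p -> q) \/ ~r)))) -> ~(r -> ((p /\ ~p) -> r))) -> ((p /\ ((((p /\ r) /\ (q \/ q)) /\ ((p /\ p) -> (r -> r))) -> (p \/ ((p -> q) /\ (q \/ p))))) \/ (((r -> ((r \/ p) \/ r)) /\ (~(r /\ p) \/ ((q /\ q) /\ (p /\ r)))) /\ ~(p /\ ~r))))
Total distinct subformulas = 51

51


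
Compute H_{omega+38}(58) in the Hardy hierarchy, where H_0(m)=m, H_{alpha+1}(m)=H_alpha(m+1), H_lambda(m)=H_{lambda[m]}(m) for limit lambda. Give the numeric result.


H_{omega+38}(58):
Unwind the 38 successor steps: H_{omega+38}(58) = H_omega(58+38) = H_omega(96).
H_omega(m) = H_m(m) = m + m = 2m.
Result = 2 * 96 = 192

192


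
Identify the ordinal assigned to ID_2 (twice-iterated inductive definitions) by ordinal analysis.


The proof-theoretic ordinal of ID_2 (twice-iterated inductive definitions) is a standard result in ordinal analysis.
This ordinal is the supremum of order types of primitive recursive well-orderings
that the theory can prove to be well-ordered.
For ID_2 (twice-iterated inductive definitions), the proof-theoretic ordinal is psi_0(epsilon_{Omega_2+1}).

psi_0(epsilon_{Omega_2+1})


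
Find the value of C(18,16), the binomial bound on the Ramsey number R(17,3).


R(17,3) <= C(17+3-2, 17-1) = C(18, 16)
C(18, 16) = 18! / (16! * 2!)
= 153

153


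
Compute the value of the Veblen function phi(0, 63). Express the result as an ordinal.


phi(0, 63):
phi(0, beta) = omega^beta by definition.
phi(0, 63) = omega^63

omega^63


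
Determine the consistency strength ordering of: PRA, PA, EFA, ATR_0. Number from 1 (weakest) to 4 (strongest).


Ordering by consistency strength:
1. EFA
2. PRA
3. PA
4. ATR_0


PRA=2, PA=3, EFA=1, ATR_0=4


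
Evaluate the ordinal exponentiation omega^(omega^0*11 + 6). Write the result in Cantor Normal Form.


omega^(omega^0*11 + 6):
omega^0 = 1, so the exponent is 11 + 6 = 17 (finite ordinal addition).
Result = omega^17, already a single CNF term.

omega^17


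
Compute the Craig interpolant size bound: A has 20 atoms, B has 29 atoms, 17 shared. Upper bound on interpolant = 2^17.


Shared atoms = 17
Craig interpolant size bound = 2^17
= 131072

131072


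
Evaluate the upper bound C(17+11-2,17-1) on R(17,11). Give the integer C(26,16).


R(17,11) <= C(17+11-2, 17-1) = C(26, 16)
C(26, 16) = 26! / (16! * 10!)
= 5311735

5311735


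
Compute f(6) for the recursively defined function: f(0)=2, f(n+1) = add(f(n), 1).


f(0) = 2
f(1) = add(f(0), 1) = add(2, 1) = 3
f(2) = add(f(1), 1) = add(3, 1) = 4
f(3) = add(f(2), 1) = add(4, 1) = 5
f(4) = add(f(3), 1) = add(5, 1) = 6
f(5) = add(f(4), 1) = add(6, 1) = 7
f(6) = add(f(5), 1) = add(7, 1) = 8


8


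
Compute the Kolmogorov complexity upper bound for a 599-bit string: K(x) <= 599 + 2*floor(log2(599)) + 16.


floor(log2(599)) = 9
2 * 9 = 18
K(x) <= 599 + 18 + 16 = 633

633


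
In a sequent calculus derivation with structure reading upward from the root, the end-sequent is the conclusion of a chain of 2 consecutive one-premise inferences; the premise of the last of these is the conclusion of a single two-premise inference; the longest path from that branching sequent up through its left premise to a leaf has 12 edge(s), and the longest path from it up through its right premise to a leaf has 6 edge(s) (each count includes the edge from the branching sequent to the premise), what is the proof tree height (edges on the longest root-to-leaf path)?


Longest path through the left premise: 12 edges (measured from the branching sequent)
Longest path through the right premise: 6 edges
Height of the subtree rooted at the branching sequent: max(12, 6) = 12
The branching sequent sits 2 edges above the root (the chain of one-premise inferences), so height = 12 + 2 = 14

14


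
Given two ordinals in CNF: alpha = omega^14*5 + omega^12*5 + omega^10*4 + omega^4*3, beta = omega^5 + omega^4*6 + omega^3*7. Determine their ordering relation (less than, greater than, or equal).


Compare term by term from highest exponent:
alpha = omega^14*5 + omega^12*5 + omega^10*4 + omega^4*3
beta = omega^5 + omega^4*6 + omega^3*7
Term 1: alpha has omega^14*5, beta has omega^5*1
Term 2: alpha has omega^12*5, beta has omega^4*6
Term 3: alpha has omega^10*4, beta has omega^3*7
Term 4: alpha has omega^4*3, beta has omega^0*0
Result: alpha > beta

alpha > beta


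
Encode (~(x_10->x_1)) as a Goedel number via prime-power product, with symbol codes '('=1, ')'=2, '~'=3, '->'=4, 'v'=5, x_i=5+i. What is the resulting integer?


Formula: (~(x_10->x_1))
Symbol codes: [1, 3, 1, 15, 4, 6, 2, 2]
Primes: [2, 3, 5, 7, 11, 13, 17, 19]
p_1^1 = 2^1 = 2
p_2^3 = 3^3 = 27
p_3^1 = 5^1 = 5
p_4^15 = 7^15 = 4747561509943
p_5^4 = 11^4 = 14641
p_6^6 = 13^6 = 4826809
p_7^2 = 17^2 = 289
p_8^2 = 19^2 = 361
Product = 9450836795887573110730031936610

9450836795887573110730031936610


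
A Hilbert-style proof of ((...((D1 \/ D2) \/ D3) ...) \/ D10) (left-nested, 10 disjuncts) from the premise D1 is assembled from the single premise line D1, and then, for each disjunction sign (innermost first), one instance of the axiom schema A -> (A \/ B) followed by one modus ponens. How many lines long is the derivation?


Building the left-nested 10-ary disjunction from D1:
- 1 premise line (D1)
- 10 disjuncts means 9 disjunction signs; each needs 1 axiom instance + 1 MP = 2 lines: 2 * 9 = 18
Total = 1 + 18 = 19 lines.

19


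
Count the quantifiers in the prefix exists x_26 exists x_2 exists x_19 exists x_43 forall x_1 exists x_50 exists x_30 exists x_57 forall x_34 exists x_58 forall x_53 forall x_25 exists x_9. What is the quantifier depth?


Quantifier prefix has 13 quantifier symbols.
Quantifier depth = 13

13


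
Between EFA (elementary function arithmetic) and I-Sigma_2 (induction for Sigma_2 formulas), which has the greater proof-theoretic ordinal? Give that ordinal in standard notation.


Proof-theoretic ordinal of EFA (elementary function arithmetic): omega^3
Proof-theoretic ordinal of I-Sigma_2 (induction for Sigma_2 formulas): omega^(omega^omega)
Comparing: omega^3 < omega^(omega^omega).
The larger ordinal is omega^(omega^omega) (from I-Sigma_2 (induction for Sigma_2 formulas)).

omega^(omega^omega)
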